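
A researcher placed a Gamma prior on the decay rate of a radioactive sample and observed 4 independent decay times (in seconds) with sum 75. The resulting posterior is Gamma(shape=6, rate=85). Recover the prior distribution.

Gamma–exponential conjugacy: posterior shape = α + n, posterior rate = β + Σtᵢ.
So α = 6 − 4 = 2 and β = 85 − 75 = 10.

Gamma(shape=2, rate=10)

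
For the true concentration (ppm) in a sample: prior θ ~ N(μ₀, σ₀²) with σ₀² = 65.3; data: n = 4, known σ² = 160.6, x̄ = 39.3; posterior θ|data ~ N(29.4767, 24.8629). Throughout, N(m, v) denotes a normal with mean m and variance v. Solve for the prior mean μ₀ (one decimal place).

μ₀ = 13.5

The posterior mean is a precision-weighted average: μ_n = (τ₀μ₀ + τ_data·x̄)/(τ₀+τ_data), with τ₀=1/σ₀² and τ_data=n/σ².
Here τ₀ = 1/65.3 = 0.015314 and τ_data = 4/160.6 = 0.024907, so τ_n = 0.040221.
Rearranging for μ₀: μ₀ = (μ_n·τ_n − τ_data·x̄)/τ₀ = (29.4767·0.040221 − 0.024907·39.3) / 0.015314 = 0.206737/0.015314 ≈ 13.5.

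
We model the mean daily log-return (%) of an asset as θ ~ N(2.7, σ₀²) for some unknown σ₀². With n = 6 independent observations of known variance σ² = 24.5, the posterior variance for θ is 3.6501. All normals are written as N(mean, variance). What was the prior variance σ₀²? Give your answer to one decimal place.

Posterior precision equals prior precision plus data precision: 1/σ_n² = 1/σ₀² + n/σ².
So 1/σ₀² = 1/3.6501 − 6/24.5 = 0.273965 − 0.244898 = 0.029067.
Hence σ₀² = 1/0.029067 ≈ 34.4.

σ₀² = 34.4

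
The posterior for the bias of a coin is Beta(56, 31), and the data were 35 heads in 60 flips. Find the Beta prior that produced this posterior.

Beta(21, 6)

Under Beta–binomial conjugacy the posterior parameters are (a+s, b+f).
So a = 56 − 35 = 21 and b = 31 − 25 = 6.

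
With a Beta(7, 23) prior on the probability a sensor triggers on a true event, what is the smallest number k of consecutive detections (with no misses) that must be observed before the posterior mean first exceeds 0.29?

After k detections and 0 misses the posterior is Beta(7+k, 23), with mean (7+k)/(7+23+k).
Set (7+k)/(30+k) > 0.29 and solve: k > (0.29·30 − 7)/(1 − 0.29) = 2.394.
The smallest integer exceeding 2.394 is 3.

k = 3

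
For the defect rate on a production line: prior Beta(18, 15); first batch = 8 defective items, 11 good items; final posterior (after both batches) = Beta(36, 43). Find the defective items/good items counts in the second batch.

Sequential conjugate updates are equivalent to a single update on the pooled data, so total successes = posterior α − prior α and total failures = posterior β − prior β.
Total across both batches: 36−18=18 defective items, 43−15=28 good items.
Subtract the first batch: 18−8=10 defective items and 28−11=17 good items.

10 defective items and 17 good items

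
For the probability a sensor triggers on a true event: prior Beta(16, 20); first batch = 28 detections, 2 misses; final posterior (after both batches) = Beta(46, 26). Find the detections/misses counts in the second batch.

2 detections and 4 misses

Sequential conjugate updates are equivalent to a single update on the pooled data, so total successes = posterior α − prior α and total failures = posterior β − prior β.
Total across both batches: 46−16=30 detections, 26−20=6 misses.
Subtract the first batch: 30−28=2 detections and 6−2=4 misses.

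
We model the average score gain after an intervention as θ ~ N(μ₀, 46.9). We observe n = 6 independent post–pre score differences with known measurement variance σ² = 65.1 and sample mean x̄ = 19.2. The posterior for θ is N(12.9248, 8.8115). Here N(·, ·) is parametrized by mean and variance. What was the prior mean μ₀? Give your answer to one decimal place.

The posterior mean is a precision-weighted average: μ_n = (τ₀μ₀ + τ_data·x̄)/(τ₀+τ_data), with τ₀=1/σ₀² and τ_data=n/σ².
Here τ₀ = 1/46.9 = 0.021322 and τ_data = 6/65.1 = 0.092166, so τ_n = 0.113488.
Rearranging for μ₀: μ₀ = (μ_n·τ_n − τ_data·x̄)/τ₀ = (12.9248·0.113488 − 0.092166·19.2) / 0.021322 = -0.302777/0.021322 ≈ -14.2.

μ₀ = -14.2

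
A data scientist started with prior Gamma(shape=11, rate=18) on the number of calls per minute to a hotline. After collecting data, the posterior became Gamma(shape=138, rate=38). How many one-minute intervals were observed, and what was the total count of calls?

n = 20 one-minute intervals with total 127 calls

Gamma–Poisson conjugacy: posterior shape = α + Σxᵢ, posterior rate = β + n.
Matching: Σxᵢ = 138 − 11 = 127 and n = 38 − 18 = 20.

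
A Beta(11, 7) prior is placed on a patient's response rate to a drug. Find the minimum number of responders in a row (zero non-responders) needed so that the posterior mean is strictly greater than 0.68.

k = 4

After k responders and 0 non-responders the posterior is Beta(11+k, 7), with mean (11+k)/(11+7+k).
Set (11+k)/(18+k) > 0.68 and solve: k > (0.68·18 − 11)/(1 − 0.68) = 3.875.
The smallest integer exceeding 3.875 is 4, and checking k=4: (15)/(22) = 0.6818 > 0.68.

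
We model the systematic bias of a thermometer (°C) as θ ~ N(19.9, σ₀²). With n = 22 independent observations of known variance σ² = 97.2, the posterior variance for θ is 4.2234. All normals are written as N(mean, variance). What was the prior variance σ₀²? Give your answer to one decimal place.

Posterior precision equals prior precision plus data precision: 1/σ_n² = 1/σ₀² + n/σ².
So 1/σ₀² = 1/4.2234 − 22/97.2 = 0.236776 − 0.226337 = 0.010439.
Hence σ₀² = 1/0.010439 ≈ 95.8.

σ₀² = 95.8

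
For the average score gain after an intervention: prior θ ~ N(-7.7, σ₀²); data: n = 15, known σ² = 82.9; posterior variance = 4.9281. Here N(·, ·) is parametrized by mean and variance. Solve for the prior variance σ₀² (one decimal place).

σ₀² = 45.5

For the Normal–Normal model with known σ², precisions add: τ_n = τ₀ + n/σ².
So 1/σ₀² = 1/4.9281 − 15/82.9 = 0.202918 − 0.180941 = 0.021977.
Hence σ₀² = 1/0.021977 ≈ 45.5.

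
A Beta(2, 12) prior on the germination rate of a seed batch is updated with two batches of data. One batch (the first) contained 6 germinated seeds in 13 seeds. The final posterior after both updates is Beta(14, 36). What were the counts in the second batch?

6 germinated seeds and 17 non-germinating seeds

Because Beta–binomial updating is additive in the counts, the combined data contributed (α_post−α_prior, β_post−β_prior) successes and failures.
Total across both batches: 14−2=12 germinated seeds, 36−12=24 non-germinating seeds.
Subtract the first batch: 12−6=6 germinated seeds and 24−7=17 non-germinating seeds.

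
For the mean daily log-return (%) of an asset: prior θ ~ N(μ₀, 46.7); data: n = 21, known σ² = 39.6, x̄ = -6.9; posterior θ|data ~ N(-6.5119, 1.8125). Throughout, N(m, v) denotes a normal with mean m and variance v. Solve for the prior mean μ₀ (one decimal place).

The posterior mean is a precision-weighted average: μ_n = (τ₀μ₀ + τ_data·x̄)/(τ₀+τ_data), with τ₀=1/σ₀² and τ_data=n/σ².
Here τ₀ = 1/46.7 = 0.021413 and τ_data = 21/39.6 = 0.530303, so τ_n = 0.551716.
Rearranging for μ₀: μ₀ = (μ_n·τ_n − τ_data·x̄)/τ₀ = (-6.5119·0.551716 − 0.530303·-6.9) / 0.021413 = 0.066371/0.021413 ≈ 3.1.

μ₀ = 3.1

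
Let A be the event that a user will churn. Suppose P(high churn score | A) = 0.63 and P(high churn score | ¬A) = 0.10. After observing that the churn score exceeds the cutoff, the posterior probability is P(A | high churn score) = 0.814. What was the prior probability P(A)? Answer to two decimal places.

P(A) = 0.41

In odds form, posterior odds = prior odds × likelihood ratio, so prior odds = posterior odds ÷ LR.
Posterior odds = 0.814/(1−0.814) = 4.3763. LR = 0.63/0.10 = 6.3000.
Prior odds = 4.3763/6.3000 = 0.6947, so P(A) = 0.6947/(1+0.6947) ≈ 0.41.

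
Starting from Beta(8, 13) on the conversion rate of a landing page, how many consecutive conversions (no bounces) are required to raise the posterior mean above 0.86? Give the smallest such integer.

After k conversions and 0 bounces the posterior is Beta(8+k, 13), with mean (8+k)/(8+13+k).
Set (8+k)/(21+k) > 0.86 and solve: k > (0.86·21 − 8)/(1 − 0.86) = 71.857.
The smallest integer exceeding 71.857 is 72.

k = 72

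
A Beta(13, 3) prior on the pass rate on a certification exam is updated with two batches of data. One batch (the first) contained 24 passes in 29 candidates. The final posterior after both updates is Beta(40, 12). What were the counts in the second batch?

3 passes and 4 failures

Sequential conjugate updates are equivalent to a single update on the pooled data, so total successes = posterior α − prior α and total failures = posterior β − prior β.
Total across both batches: 40−13=27 passes, 12−3=9 failures.
Subtract the first batch: 27−24=3 passes and 9−5=4 failures.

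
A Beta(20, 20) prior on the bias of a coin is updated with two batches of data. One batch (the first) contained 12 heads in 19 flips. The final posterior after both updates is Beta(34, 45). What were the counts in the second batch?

Because Beta–binomial updating is additive in the counts, the combined data contributed (α_post−α_prior, β_post−β_prior) successes and failures.
Total across both batches: 34−20=14 heads, 45−20=25 tails.
Subtract the first batch: 14−12=2 heads and 25−7=18 tails.

2 heads and 18 tails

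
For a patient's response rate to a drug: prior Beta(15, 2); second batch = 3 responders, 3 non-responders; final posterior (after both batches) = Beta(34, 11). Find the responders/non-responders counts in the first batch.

16 responders and 6 non-responders

Sequential conjugate updates are equivalent to a single update on the pooled data, so total successes = posterior α − prior α and total failures = posterior β − prior β.
Total across both batches: 34−15=19 responders, 11−2=9 non-responders.
Subtract the second batch: 19−3=16 responders and 9−3=6 non-responders.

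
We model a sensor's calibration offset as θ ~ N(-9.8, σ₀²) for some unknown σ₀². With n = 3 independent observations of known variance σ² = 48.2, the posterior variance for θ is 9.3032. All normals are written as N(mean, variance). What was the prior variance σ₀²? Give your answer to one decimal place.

For the Normal–Normal model with known σ², precisions add: τ_n = τ₀ + n/σ².
So 1/σ₀² = 1/9.3032 − 3/48.2 = 0.107490 − 0.062241 = 0.045249.
Hence σ₀² = 1/0.045249 ≈ 22.1.

σ₀² = 22.1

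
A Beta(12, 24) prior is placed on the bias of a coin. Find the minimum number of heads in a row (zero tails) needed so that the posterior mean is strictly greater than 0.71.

k = 47

After k heads and 0 tails the posterior is Beta(12+k, 24), with mean (12+k)/(12+24+k).
Set (12+k)/(36+k) > 0.71 and solve: k > (0.71·36 − 12)/(1 − 0.71) = 46.759.
The smallest integer exceeding 46.759 is 47, and checking k=47: (59)/(83) = 0.7108 > 0.71.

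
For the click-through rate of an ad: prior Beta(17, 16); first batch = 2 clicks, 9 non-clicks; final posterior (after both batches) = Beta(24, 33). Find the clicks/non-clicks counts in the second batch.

5 clicks and 8 non-clicks

Sequential conjugate updates are equivalent to a single update on the pooled data, so total successes = posterior α − prior α and total failures = posterior β − prior β.
Total across both batches: 24−17=7 clicks, 33−16=17 non-clicks.
Subtract the first batch: 7−2=5 clicks and 17−9=8 non-clicks.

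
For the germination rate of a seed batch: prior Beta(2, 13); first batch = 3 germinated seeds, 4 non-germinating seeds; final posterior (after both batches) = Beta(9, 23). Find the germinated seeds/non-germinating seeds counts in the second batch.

Sequential conjugate updates are equivalent to a single update on the pooled data, so total successes = posterior α − prior α and total failures = posterior β − prior β.
Total across both batches: 9−2=7 germinated seeds, 23−13=10 non-germinating seeds.
Subtract the first batch: 7−3=4 germinated seeds and 10−4=6 non-germinating seeds.

4 germinated seeds and 6 non-germinating seeds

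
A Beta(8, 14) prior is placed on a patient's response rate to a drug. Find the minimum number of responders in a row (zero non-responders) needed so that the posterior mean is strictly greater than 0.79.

After k responders and 0 non-responders the posterior is Beta(8+k, 14), with mean (8+k)/(8+14+k).
Set (8+k)/(22+k) > 0.79 and solve: k > (0.79·22 − 8)/(1 − 0.79) = 44.667.
The smallest integer exceeding 44.667 is 45.

k = 45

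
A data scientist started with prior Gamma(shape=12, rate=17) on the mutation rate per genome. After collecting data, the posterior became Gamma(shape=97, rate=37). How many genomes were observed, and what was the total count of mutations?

n = 20 genomes with total 85 mutations

A Gamma(α, β) prior (rate parametrization) on a Poisson rate with n observations summing to S gives posterior Gamma(α+S, β+n).
Matching: Σxᵢ = 97 − 12 = 85 and n = 37 − 17 = 20.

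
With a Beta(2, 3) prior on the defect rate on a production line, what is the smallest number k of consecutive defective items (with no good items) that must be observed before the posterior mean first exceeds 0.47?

After k defective items and 0 good items the posterior is Beta(2+k, 3), with mean (2+k)/(2+3+k).
Set (2+k)/(5+k) > 0.47 and solve: k > (0.47·5 − 2)/(1 − 0.47) = 0.660.
The smallest integer exceeding 0.660 is 1, and checking k=1: (3)/(6) = 0.5000 > 0.47.

k = 1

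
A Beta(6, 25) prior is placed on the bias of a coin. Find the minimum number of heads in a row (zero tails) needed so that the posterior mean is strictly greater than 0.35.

k = 8

After k heads and 0 tails the posterior is Beta(6+k, 25), with mean (6+k)/(6+25+k).
Set (6+k)/(31+k) > 0.35 and solve: k > (0.35·31 − 6)/(1 − 0.35) = 7.462.
The smallest integer exceeding 7.462 is 8.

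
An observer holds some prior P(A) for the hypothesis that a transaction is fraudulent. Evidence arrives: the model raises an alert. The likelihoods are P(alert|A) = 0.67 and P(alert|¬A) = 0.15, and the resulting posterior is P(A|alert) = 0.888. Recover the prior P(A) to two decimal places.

P(A) = 0.64

In odds form, posterior odds = prior odds × likelihood ratio, so prior odds = posterior odds ÷ LR.
Posterior odds = 0.888/(1−0.888) = 7.9286. LR = 0.67/0.15 = 4.4667.
Prior odds = 7.9286/4.4667 = 1.7750, so P(A) = 1.7750/(1+1.7750) ≈ 0.64.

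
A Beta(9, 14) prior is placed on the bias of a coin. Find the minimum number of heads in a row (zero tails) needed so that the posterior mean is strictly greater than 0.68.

After k heads and 0 tails the posterior is Beta(9+k, 14), with mean (9+k)/(9+14+k).
Set (9+k)/(23+k) > 0.68 and solve: k > (0.68·23 − 9)/(1 − 0.68) = 20.750.
The smallest integer exceeding 20.750 is 21, and checking k=21: (30)/(44) = 0.6818 > 0.68.

k = 21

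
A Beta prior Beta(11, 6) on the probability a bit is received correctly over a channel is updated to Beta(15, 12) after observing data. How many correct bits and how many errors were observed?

Beta is conjugate to the binomial likelihood: posterior = Beta(α+s, β+f).
Match parameters: s=15−11=4, f=12−6=6.

4 correct bits and 6 errors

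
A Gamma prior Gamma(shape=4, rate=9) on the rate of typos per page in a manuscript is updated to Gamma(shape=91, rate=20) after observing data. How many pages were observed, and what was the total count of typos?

A Gamma(α, β) prior (rate parametrization) on a Poisson rate with n observations summing to S gives posterior Gamma(α+S, β+n).
Matching: Σxᵢ = 91 − 4 = 87 and n = 20 − 9 = 11.

n = 11 pages with total 87 typos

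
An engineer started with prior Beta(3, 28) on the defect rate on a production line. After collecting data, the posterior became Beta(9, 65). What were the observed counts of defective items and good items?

6 defective items and 37 good items

Under Beta–binomial conjugacy the posterior parameters are (a+s, b+f).
So s = 9 − 3 = 6 and f = 65 − 28 = 37.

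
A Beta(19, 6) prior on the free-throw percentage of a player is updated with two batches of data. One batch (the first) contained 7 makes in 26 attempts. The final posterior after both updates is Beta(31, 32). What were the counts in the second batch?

Because Beta–binomial updating is additive in the counts, the combined data contributed (α_post−α_prior, β_post−β_prior) successes and failures.
Total across both batches: 31−19=12 makes, 32−6=26 misses.
Subtract the first batch: 12−7=5 makes and 26−19=7 misses.

5 makes and 7 misses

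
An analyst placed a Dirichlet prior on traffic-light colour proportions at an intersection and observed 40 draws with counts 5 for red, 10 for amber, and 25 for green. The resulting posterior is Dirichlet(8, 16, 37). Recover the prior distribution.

For a Dirichlet(α) prior with multinomial counts c, the posterior is Dirichlet(α + c) componentwise.
Subtract each count from the matching posterior parameter: 8−5=3, 16−10=6, 37−25=12.

Dirichlet(3, 6, 12)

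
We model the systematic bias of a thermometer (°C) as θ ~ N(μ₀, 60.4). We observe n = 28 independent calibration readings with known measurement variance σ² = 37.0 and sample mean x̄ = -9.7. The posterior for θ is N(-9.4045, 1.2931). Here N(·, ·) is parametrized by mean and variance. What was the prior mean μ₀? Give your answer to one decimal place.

μ₀ = 4.1

With known observation variance, the Normal–Normal posterior has precision τ_n = τ₀ + n/σ² and mean μ_n = (τ₀μ₀ + (n/σ²)x̄)/τ_n.
Here τ₀ = 1/60.4 = 0.016556 and τ_data = 28/37.0 = 0.756757, so τ_n = 0.773313.
Rearranging for μ₀: μ₀ = (μ_n·τ_n − τ_data·x̄)/τ₀ = (-9.4045·0.773313 − 0.756757·-9.7) / 0.016556 = 0.067921/0.016556 ≈ 4.1.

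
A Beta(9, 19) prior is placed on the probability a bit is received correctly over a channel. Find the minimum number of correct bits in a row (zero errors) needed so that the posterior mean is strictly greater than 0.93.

k = 244

After k correct bits and 0 errors the posterior is Beta(9+k, 19), with mean (9+k)/(9+19+k).
Set (9+k)/(28+k) > 0.93 and solve: k > (0.93·28 − 9)/(1 − 0.93) = 243.429.
The smallest integer exceeding 243.429 is 244, and checking k=244: (253)/(272) = 0.9301 > 0.93.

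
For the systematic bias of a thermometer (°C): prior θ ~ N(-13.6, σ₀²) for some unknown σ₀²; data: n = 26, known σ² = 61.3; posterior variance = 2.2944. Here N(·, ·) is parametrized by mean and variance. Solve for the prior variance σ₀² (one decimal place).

σ₀² = 85.5

Posterior precision equals prior precision plus data precision: 1/σ_n² = 1/σ₀² + n/σ².
So 1/σ₀² = 1/2.2944 − 26/61.3 = 0.435844 − 0.424144 = 0.011700.
Hence σ₀² = 1/0.011700 ≈ 85.5.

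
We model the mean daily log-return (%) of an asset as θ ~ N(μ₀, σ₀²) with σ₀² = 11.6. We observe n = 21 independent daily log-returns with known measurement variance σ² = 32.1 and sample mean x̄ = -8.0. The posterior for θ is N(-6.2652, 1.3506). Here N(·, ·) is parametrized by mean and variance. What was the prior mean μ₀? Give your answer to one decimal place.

The posterior mean is a precision-weighted average: μ_n = (τ₀μ₀ + τ_data·x̄)/(τ₀+τ_data), with τ₀=1/σ₀² and τ_data=n/σ².
Here τ₀ = 1/11.6 = 0.086207 and τ_data = 21/32.1 = 0.654206, so τ_n = 0.740413.
Rearranging for μ₀: μ₀ = (μ_n·τ_n − τ_data·x̄)/τ₀ = (-6.2652·0.740413 − 0.654206·-8.0) / 0.086207 = 0.594812/0.086207 ≈ 6.9.

μ₀ = 6.9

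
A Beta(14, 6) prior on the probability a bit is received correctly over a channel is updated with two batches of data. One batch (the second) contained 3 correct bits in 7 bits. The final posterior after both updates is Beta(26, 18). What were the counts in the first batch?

Because Beta–binomial updating is additive in the counts, the combined data contributed (α_post−α_prior, β_post−β_prior) successes and failures.
Total across both batches: 26−14=12 correct bits, 18−6=12 errors.
Subtract the second batch: 12−3=9 correct bits and 12−4=8 errors.

9 correct bits and 8 errors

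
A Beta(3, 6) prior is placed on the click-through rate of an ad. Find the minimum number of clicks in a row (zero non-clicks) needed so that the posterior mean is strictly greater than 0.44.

k = 2

After k clicks and 0 non-clicks the posterior is Beta(3+k, 6), with mean (3+k)/(3+6+k).
Set (3+k)/(9+k) > 0.44 and solve: k > (0.44·9 − 3)/(1 − 0.44) = 1.714.
The smallest integer exceeding 1.714 is 2, and checking k=2: (5)/(11) = 0.4545 > 0.44.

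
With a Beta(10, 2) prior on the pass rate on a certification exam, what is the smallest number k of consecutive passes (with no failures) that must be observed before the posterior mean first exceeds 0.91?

k = 11

After k passes and 0 failures the posterior is Beta(10+k, 2), with mean (10+k)/(10+2+k).
Set (10+k)/(12+k) > 0.91 and solve: k > (0.91·12 − 10)/(1 − 0.91) = 10.222.
The smallest integer exceeding 10.222 is 11, and checking k=11: (21)/(23) = 0.9130 > 0.91.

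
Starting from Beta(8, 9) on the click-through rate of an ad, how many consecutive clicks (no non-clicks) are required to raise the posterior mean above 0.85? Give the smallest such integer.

After k clicks and 0 non-clicks the posterior is Beta(8+k, 9), with mean (8+k)/(8+9+k).
Set (8+k)/(17+k) > 0.85 and solve: k > (0.85·17 − 8)/(1 − 0.85) = 43.000.
The smallest integer exceeding 43.000 is 44, and checking k=44: (52)/(61) = 0.8525 > 0.85.

k = 44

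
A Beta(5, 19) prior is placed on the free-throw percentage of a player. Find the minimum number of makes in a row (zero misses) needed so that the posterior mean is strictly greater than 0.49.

k = 14

After k makes and 0 misses the posterior is Beta(5+k, 19), with mean (5+k)/(5+19+k).
Set (5+k)/(24+k) > 0.49 and solve: k > (0.49·24 − 5)/(1 − 0.49) = 13.255.
The smallest integer exceeding 13.255 is 14, and checking k=14: (19)/(38) = 0.5000 > 0.49.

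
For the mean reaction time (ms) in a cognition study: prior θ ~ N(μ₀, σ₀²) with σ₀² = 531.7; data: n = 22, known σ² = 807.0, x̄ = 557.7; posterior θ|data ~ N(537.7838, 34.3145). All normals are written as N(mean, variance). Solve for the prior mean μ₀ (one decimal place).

With known observation variance, the Normal–Normal posterior has precision τ_n = τ₀ + n/σ² and mean μ_n = (τ₀μ₀ + (n/σ²)x̄)/τ_n.
Here τ₀ = 1/531.7 = 0.001881 and τ_data = 22/807.0 = 0.027261, so τ_n = 0.029142.
Rearranging for μ₀: μ₀ = (μ_n·τ_n − τ_data·x̄)/τ₀ = (537.7838·0.029142 − 0.027261·557.7) / 0.001881 = 0.468636/0.001881 ≈ 249.1.

μ₀ = 249.1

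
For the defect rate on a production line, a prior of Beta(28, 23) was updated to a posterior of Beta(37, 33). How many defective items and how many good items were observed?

Beta is conjugate to the binomial likelihood: posterior = Beta(a+s, b+f).
Match parameters: s=37−28=9, f=33−23=10.

9 defective items and 10 good items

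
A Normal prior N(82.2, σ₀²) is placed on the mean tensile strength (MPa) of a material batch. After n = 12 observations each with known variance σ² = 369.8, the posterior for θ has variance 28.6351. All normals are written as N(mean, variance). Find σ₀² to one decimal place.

For the Normal–Normal model with known σ², precisions add: τ_n = τ₀ + n/σ².
So 1/σ₀² = 1/28.6351 − 12/369.8 = 0.034922 − 0.032450 = 0.002472.
Hence σ₀² = 1/0.002472 ≈ 404.5.

σ₀² = 404.5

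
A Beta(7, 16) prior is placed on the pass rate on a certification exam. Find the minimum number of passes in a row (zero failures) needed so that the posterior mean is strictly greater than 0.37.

k = 3

After k passes and 0 failures the posterior is Beta(7+k, 16), with mean (7+k)/(7+16+k).
Set (7+k)/(23+k) > 0.37 and solve: k > (0.37·23 − 7)/(1 − 0.37) = 2.397.
The smallest integer exceeding 2.397 is 3.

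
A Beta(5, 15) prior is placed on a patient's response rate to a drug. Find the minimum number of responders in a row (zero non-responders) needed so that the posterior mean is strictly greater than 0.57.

k = 15

After k responders and 0 non-responders the posterior is Beta(5+k, 15), with mean (5+k)/(5+15+k).
Set (5+k)/(20+k) > 0.57 and solve: k > (0.57·20 − 5)/(1 − 0.57) = 14.884.
The smallest integer exceeding 14.884 is 15, and checking k=15: (20)/(35) = 0.5714 > 0.57.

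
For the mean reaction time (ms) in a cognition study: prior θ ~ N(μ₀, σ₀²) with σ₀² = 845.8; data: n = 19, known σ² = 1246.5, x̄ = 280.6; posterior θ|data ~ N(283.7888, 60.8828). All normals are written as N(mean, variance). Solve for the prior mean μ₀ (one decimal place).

μ₀ = 324.9

The posterior mean is a precision-weighted average: μ_n = (τ₀μ₀ + τ_data·x̄)/(τ₀+τ_data), with τ₀=1/σ₀² and τ_data=n/σ².
Here τ₀ = 1/845.8 = 0.001182 and τ_data = 19/1246.5 = 0.015243, so τ_n = 0.016425.
Rearranging for μ₀: μ₀ = (μ_n·τ_n − τ_data·x̄)/τ₀ = (283.7888·0.016425 − 0.015243·280.6) / 0.001182 = 0.384045/0.001182 ≈ 324.9.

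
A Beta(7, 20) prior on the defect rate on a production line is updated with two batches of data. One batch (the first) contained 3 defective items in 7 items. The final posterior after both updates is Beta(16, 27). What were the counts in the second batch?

6 defective items and 3 good items

Sequential conjugate updates are equivalent to a single update on the pooled data, so total successes = posterior α − prior α and total failures = posterior β − prior β.
Total across both batches: 16−7=9 defective items, 27−20=7 good items.
Subtract the first batch: 9−3=6 defective items and 7−4=3 good items.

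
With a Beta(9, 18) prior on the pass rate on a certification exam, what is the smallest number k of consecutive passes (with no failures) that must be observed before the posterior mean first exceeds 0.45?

k = 6

After k passes and 0 failures the posterior is Beta(9+k, 18), with mean (9+k)/(9+18+k).
Set (9+k)/(27+k) > 0.45 and solve: k > (0.45·27 − 9)/(1 − 0.45) = 5.727.
The smallest integer exceeding 5.727 is 6.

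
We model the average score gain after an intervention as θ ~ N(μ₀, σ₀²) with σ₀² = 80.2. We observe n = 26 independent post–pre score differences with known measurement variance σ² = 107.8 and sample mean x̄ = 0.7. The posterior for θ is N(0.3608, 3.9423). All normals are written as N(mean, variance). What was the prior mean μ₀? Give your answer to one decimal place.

μ₀ = -6.2

The posterior mean is a precision-weighted average: μ_n = (τ₀μ₀ + τ_data·x̄)/(τ₀+τ_data), with τ₀=1/σ₀² and τ_data=n/σ².
Here τ₀ = 1/80.2 = 0.012469 and τ_data = 26/107.8 = 0.241187, so τ_n = 0.253656.
Rearranging for μ₀: μ₀ = (μ_n·τ_n − τ_data·x̄)/τ₀ = (0.3608·0.253656 − 0.241187·0.7) / 0.012469 = -0.077312/0.012469 ≈ -6.2.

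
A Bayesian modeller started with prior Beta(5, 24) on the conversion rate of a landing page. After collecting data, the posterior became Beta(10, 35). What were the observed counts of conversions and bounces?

Beta is conjugate to the binomial likelihood: posterior = Beta(a+s, b+f).
Match parameters: s=10−5=5, f=35−24=11.

5 conversions and 11 bounces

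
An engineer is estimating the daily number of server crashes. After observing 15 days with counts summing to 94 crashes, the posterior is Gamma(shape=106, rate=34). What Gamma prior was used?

Gamma(shape=12, rate=19)

Gamma–Poisson conjugacy: posterior shape = α + Σxᵢ, posterior rate = β + n.
So α = 106 − 94 = 12 and β = 34 − 15 = 19.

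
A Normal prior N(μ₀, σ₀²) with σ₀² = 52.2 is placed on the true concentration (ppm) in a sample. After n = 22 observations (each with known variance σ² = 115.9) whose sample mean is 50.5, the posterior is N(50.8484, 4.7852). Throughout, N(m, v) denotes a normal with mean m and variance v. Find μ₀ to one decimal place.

The posterior mean is a precision-weighted average: μ_n = (τ₀μ₀ + τ_data·x̄)/(τ₀+τ_data), with τ₀=1/σ₀² and τ_data=n/σ².
Here τ₀ = 1/52.2 = 0.019157 and τ_data = 22/115.9 = 0.189819, so τ_n = 0.208976.
Rearranging for μ₀: μ₀ = (μ_n·τ_n − τ_data·x̄)/τ₀ = (50.8484·0.208976 − 0.189819·50.5) / 0.019157 = 1.040236/0.019157 ≈ 54.3.

μ₀ = 54.3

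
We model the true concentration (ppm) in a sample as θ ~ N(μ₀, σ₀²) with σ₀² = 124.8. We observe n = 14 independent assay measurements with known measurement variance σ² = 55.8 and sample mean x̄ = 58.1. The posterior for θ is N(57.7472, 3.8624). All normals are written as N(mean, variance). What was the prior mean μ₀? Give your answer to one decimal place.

μ₀ = 46.7

With known observation variance, the Normal–Normal posterior has precision τ_n = τ₀ + n/σ² and mean μ_n = (τ₀μ₀ + (n/σ²)x̄)/τ_n.
Here τ₀ = 1/124.8 = 0.008013 and τ_data = 14/55.8 = 0.250896, so τ_n = 0.258909.
Rearranging for μ₀: μ₀ = (μ_n·τ_n − τ_data·x̄)/τ₀ = (57.7472·0.258909 − 0.250896·58.1) / 0.008013 = 0.374212/0.008013 ≈ 46.7.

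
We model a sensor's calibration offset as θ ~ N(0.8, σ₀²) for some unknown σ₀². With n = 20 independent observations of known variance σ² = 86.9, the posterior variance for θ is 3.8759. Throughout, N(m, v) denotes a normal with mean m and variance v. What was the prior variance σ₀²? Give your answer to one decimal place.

σ₀² = 35.9

For the Normal–Normal model with known σ², precisions add: τ_n = τ₀ + n/σ².
So 1/σ₀² = 1/3.8759 − 20/86.9 = 0.258005 − 0.230150 = 0.027855.
Hence σ₀² = 1/0.027855 ≈ 35.9.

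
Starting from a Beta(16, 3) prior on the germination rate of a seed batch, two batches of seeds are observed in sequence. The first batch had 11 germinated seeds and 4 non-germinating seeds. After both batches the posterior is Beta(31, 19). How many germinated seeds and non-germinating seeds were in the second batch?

4 germinated seeds and 12 non-germinating seeds

Because Beta–binomial updating is additive in the counts, the combined data contributed (α_post−α_prior, β_post−β_prior) successes and failures.
Total across both batches: 31−16=15 germinated seeds, 19−3=16 non-germinating seeds.
Subtract the first batch: 15−11=4 germinated seeds and 16−4=12 non-germinating seeds.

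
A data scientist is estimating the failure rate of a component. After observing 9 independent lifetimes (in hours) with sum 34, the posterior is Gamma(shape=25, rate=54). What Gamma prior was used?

Gamma(shape=16, rate=20)

Gamma–exponential conjugacy: posterior shape = α + n, posterior rate = β + Σtᵢ.
So α = 25 − 9 = 16 and β = 54 − 34 = 20.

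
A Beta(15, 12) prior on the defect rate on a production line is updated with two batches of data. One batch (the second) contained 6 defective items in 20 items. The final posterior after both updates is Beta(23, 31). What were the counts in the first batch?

Sequential conjugate updates are equivalent to a single update on the pooled data, so total successes = posterior α − prior α and total failures = posterior β − prior β.
Total across both batches: 23−15=8 defective items, 31−12=19 good items.
Subtract the second batch: 8−6=2 defective items and 19−14=5 good items.

2 defective items and 5 good items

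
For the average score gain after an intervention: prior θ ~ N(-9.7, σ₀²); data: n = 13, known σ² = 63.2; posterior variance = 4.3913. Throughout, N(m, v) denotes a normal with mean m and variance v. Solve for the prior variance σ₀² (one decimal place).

Posterior precision equals prior precision plus data precision: 1/σ_n² = 1/σ₀² + n/σ².
So 1/σ₀² = 1/4.3913 − 13/63.2 = 0.227723 − 0.205696 = 0.022027.
Hence σ₀² = 1/0.022027 ≈ 45.4.

σ₀² = 45.4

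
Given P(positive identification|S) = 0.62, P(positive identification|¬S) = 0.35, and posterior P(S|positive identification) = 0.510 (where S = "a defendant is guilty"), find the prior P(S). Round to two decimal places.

In odds form, posterior odds = prior odds × likelihood ratio, so prior odds = posterior odds ÷ LR.
Posterior odds = 0.510/(1−0.510) = 1.0408. LR = 0.62/0.35 = 1.7714.
Prior odds = 1.0408/1.7714 = 0.5876, so P(S) = 0.5876/(1+0.5876) ≈ 0.37.

P(S) = 0.37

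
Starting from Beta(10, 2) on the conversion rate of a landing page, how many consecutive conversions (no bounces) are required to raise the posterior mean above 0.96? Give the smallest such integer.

k = 39

After k conversions and 0 bounces the posterior is Beta(10+k, 2), with mean (10+k)/(10+2+k).
Set (10+k)/(12+k) > 0.96 and solve: k > (0.96·12 − 10)/(1 − 0.96) = 38.000.
The smallest integer exceeding 38.000 is 39, and checking k=39: (49)/(51) = 0.9608 > 0.96.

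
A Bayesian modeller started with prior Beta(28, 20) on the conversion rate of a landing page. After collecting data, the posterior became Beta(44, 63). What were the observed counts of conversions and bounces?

Beta is conjugate to the binomial likelihood: posterior = Beta(a+s, b+f).
So s = 44 − 28 = 16 and f = 63 − 20 = 43.

16 conversions and 43 bounces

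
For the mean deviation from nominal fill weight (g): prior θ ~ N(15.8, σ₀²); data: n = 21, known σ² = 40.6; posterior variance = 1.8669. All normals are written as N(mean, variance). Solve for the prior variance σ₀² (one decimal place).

For the Normal–Normal model with known σ², precisions add: τ_n = τ₀ + n/σ².
So 1/σ₀² = 1/1.8669 − 21/40.6 = 0.535647 − 0.517241 = 0.018406.
Hence σ₀² = 1/0.018406 ≈ 54.3.

σ₀² = 54.3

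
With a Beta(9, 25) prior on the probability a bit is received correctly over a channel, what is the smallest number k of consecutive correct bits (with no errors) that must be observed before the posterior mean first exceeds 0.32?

After k correct bits and 0 errors the posterior is Beta(9+k, 25), with mean (9+k)/(9+25+k).
Set (9+k)/(34+k) > 0.32 and solve: k > (0.32·34 − 9)/(1 − 0.32) = 2.765.
The smallest integer exceeding 2.765 is 3, and checking k=3: (12)/(37) = 0.3243 > 0.32.

k = 3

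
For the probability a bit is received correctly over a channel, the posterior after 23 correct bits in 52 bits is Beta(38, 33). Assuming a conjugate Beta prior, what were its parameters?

A Beta(a, b) prior with s successes and f failures in binomial data gives a Beta(a+s, b+f) posterior.
Subtract the data counts: 38−23=15, 33−29=4.

Beta(15, 4)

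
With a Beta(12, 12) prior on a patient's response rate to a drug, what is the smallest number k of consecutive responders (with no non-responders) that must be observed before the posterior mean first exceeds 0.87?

k = 69

After k responders and 0 non-responders the posterior is Beta(12+k, 12), with mean (12+k)/(12+12+k).
Set (12+k)/(24+k) > 0.87 and solve: k > (0.87·24 − 12)/(1 − 0.87) = 68.308.
The smallest integer exceeding 68.308 is 69.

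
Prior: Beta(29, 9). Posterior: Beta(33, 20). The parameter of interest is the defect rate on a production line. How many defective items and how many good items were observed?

4 defective items and 11 good items

A Beta(a, b) prior with s successes and f failures in binomial data gives a Beta(a+s, b+f) posterior.
Match parameters: s=33−29=4, f=20−9=11.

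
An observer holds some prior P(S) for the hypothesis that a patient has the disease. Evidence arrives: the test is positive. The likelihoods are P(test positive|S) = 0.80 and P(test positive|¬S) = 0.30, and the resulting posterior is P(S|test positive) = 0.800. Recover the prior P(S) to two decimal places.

Bayes' rule in odds form gives O(S|E) = O(S)·[P(E|S)/P(E|¬S)], hence O(S) = O(S|E)/LR.
Posterior odds = 0.800/(1−0.800) = 4.0000. LR = 0.80/0.30 = 2.6667.
Prior odds = 4.0000/2.6667 = 1.5000, so P(S) = 1.5000/(1+1.5000) ≈ 0.60.

P(S) = 0.60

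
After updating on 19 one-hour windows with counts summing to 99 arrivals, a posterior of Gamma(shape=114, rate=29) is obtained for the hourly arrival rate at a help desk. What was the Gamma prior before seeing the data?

A Gamma(α, β) prior (rate parametrization) on a Poisson rate with n observations summing to S gives posterior Gamma(α+S, β+n).
So α = 114 − 99 = 15 and β = 29 − 19 = 10.

Gamma(shape=15, rate=10)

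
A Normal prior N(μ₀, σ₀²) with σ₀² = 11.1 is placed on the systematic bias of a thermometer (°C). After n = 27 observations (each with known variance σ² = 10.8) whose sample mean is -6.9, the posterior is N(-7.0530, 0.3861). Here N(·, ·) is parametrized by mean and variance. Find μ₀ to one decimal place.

With known observation variance, the Normal–Normal posterior has precision τ_n = τ₀ + n/σ² and mean μ_n = (τ₀μ₀ + (n/σ²)x̄)/τ_n.
Here τ₀ = 1/11.1 = 0.090090 and τ_data = 27/10.8 = 2.500000, so τ_n = 2.590090.
Rearranging for μ₀: μ₀ = (μ_n·τ_n − τ_data·x̄)/τ₀ = (-7.0530·2.590090 − 2.500000·-6.9) / 0.090090 = -1.017905/0.090090 ≈ -11.3.

μ₀ = -11.3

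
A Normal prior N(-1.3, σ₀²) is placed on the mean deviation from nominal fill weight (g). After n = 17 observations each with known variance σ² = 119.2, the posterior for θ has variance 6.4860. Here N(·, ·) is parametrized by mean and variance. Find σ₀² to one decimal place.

Posterior precision equals prior precision plus data precision: 1/σ_n² = 1/σ₀² + n/σ².
So 1/σ₀² = 1/6.4860 − 17/119.2 = 0.154178 − 0.142617 = 0.011561.
Hence σ₀² = 1/0.011561 ≈ 86.5.

σ₀² = 86.5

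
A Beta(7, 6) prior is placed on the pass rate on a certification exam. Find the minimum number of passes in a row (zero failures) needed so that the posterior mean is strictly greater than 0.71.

After k passes and 0 failures the posterior is Beta(7+k, 6), with mean (7+k)/(7+6+k).
Set (7+k)/(13+k) > 0.71 and solve: k > (0.71·13 − 7)/(1 − 0.71) = 7.690.
The smallest integer exceeding 7.690 is 8.

k = 8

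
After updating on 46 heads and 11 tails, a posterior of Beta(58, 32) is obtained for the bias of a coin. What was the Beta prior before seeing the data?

Beta is conjugate to the binomial likelihood: posterior = Beta(α+s, β+f).
Subtract the data counts: 58−46=12, 32−11=21.

Beta(12, 21)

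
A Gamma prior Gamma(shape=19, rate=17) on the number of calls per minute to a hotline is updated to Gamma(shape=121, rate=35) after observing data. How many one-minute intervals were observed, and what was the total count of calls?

n = 18 one-minute intervals with total 102 calls

A Gamma(α, β) prior (rate parametrization) on a Poisson rate with n observations summing to S gives posterior Gamma(α+S, β+n).
Matching: Σxᵢ = 121 − 19 = 102 and n = 35 − 17 = 18.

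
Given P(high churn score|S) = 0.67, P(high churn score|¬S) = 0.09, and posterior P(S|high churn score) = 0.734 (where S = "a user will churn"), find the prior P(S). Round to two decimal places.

P(S) = 0.27

In odds form, posterior odds = prior odds × likelihood ratio, so prior odds = posterior odds ÷ LR.
Posterior odds = 0.734/(1−0.734) = 2.7594. LR = 0.67/0.09 = 7.4444.
Prior odds = 2.7594/7.4444 = 0.3707, so P(S) = 0.3707/(1+0.3707) ≈ 0.27.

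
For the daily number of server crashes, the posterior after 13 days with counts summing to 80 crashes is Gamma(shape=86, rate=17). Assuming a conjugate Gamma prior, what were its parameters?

Gamma(shape=6, rate=4)

A Gamma(α, β) prior (rate parametrization) on a Poisson rate with n observations summing to S gives posterior Gamma(α+S, β+n).
So α = 86 − 80 = 6 and β = 17 − 13 = 4.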